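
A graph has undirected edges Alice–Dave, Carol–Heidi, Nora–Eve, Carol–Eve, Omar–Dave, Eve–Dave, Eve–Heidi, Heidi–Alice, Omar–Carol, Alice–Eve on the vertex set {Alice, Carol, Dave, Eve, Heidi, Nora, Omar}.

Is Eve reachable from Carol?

Explore from Carol.
Distance 1: reach Eve, Heidi, Omar.
Found Eve.

Yes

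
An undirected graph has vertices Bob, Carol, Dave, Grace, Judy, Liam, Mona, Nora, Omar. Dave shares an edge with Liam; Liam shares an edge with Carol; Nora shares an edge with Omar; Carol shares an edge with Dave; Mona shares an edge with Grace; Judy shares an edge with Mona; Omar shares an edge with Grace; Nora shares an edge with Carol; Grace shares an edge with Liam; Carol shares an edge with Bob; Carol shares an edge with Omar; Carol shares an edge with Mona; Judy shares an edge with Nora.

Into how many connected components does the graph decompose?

1

From Bob: component {Bob, Carol, Dave, Grace, Judy, Liam, Mona, Nora, Omar}.
That's 1 component.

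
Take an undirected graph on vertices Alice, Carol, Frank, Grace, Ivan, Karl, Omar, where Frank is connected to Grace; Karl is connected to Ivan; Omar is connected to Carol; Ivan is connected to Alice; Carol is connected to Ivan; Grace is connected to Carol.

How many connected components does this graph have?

From Alice: component {Alice, Carol, Frank, Grace, Ivan, Karl, Omar}.
That's 1 component.

1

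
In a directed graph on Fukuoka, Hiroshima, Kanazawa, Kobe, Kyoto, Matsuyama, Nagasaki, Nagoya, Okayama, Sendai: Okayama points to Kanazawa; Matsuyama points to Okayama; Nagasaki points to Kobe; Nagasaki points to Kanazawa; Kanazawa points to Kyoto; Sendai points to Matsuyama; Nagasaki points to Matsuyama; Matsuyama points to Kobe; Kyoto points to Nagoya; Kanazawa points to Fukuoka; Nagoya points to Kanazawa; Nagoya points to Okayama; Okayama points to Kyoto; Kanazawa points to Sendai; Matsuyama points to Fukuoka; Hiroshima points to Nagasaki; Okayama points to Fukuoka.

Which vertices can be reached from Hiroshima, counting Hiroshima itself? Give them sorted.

Fukuoka, Hiroshima, Kanazawa, Kobe, Kyoto, Matsuyama, Nagasaki, Nagoya, Okayama, Sendai

Start at Hiroshima.
Its neighbours: Nagasaki.
Then their neighbours: Kanazawa, Kobe, Matsuyama.
Then next layer: Fukuoka, Kyoto, Okayama, Sendai.
Then next layer: Nagoya.
Every vertex is now reached.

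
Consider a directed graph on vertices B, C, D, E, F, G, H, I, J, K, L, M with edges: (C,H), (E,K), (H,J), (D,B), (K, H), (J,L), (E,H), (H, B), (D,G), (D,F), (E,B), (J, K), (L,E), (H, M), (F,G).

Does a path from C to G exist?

Explore from C.
Distance 1: reach H.
Distance 2: reach B, J, M.
Distance 3: reach K, L.
Distance 4: reach E.
The search from C is exhausted; no directed path reaches G.

No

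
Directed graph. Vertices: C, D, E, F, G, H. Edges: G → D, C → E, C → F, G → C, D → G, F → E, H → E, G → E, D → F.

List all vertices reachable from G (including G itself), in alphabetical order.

Start at G.
Its neighbours: C, D, E.
Then their neighbours: F.
Nothing further is reachable.

C, D, E, F, G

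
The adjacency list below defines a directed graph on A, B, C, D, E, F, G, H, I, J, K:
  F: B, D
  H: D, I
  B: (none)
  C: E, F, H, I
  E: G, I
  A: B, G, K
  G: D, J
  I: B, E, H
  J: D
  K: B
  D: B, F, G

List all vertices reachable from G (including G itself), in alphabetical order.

Start at G.
Its neighbours: D, J.
Then their neighbours: B, F.
Nothing further is reachable.

B, D, F, G, J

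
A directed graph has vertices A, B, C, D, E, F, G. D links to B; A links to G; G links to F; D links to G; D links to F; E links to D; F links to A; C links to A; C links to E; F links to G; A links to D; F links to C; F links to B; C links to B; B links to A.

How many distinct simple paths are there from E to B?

E→D→B
E→D→F→B
E→D→F→C→B
E→D→G→F→B
E→D→G→F→C→B

5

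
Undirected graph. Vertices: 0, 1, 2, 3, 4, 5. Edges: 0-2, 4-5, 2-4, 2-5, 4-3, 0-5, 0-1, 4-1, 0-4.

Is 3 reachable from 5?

Yes

Explore from 5.
Distance 1: reach 0, 2, 4.
Distance 2: reach 1, 3.
Found 3.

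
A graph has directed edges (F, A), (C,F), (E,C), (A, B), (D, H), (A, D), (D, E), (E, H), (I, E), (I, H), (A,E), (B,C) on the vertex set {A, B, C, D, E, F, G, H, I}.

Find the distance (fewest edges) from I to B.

5

Distance 0: I.
Distance 1: E, H.
Distance 2: C.
Distance 3: F.
Distance 4: A.
Distance 5: B, D — contains B.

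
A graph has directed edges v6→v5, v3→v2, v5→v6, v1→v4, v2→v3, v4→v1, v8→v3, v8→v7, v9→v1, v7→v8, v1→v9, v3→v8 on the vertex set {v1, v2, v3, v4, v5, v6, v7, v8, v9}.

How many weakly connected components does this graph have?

3

From v1: component {v1, v4, v9}.
From v2: component {v2, v3, v7, v8}.
From v5: component {v5, v6}.
That's 3 components.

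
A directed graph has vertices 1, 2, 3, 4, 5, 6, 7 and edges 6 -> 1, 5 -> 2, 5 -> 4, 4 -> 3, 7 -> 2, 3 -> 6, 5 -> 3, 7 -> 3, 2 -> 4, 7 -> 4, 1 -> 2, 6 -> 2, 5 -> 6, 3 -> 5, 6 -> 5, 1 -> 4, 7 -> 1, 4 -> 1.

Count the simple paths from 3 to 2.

3→5→2
3→5→4→1→2
3→5→6→1→2
3→5→6→2
3→6→1→2
3→6→2
3→6→5→2
3→6→5→4→1→2

8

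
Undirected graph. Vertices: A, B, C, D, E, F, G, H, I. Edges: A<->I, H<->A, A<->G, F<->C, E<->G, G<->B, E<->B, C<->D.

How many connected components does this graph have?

2

From A: component {A, B, E, G, H, I}.
From C: component {C, D, F}.
That's 2 components.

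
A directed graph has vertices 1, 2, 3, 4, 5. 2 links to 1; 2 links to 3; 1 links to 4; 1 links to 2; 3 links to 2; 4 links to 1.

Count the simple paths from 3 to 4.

1

3→2→1→4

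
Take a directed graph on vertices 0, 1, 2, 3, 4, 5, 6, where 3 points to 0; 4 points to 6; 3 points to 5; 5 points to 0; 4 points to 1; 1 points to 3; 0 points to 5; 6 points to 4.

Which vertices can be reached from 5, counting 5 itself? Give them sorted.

0, 5

Start at 5.
Its neighbours: 0.
Nothing further is reachable.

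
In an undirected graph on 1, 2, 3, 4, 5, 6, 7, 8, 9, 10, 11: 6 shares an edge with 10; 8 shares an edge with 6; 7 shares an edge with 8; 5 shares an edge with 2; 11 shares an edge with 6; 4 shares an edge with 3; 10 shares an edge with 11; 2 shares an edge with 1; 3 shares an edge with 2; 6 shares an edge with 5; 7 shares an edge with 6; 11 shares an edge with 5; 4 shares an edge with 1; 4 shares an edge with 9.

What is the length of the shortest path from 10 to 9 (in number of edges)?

6

Distance 0: 10.
Distance 1: 6, 11.
Distance 2: 5, 7, 8.
Distance 3: 2.
Distance 4: 1, 3.
Distance 5: 4.
Distance 6: 9 — contains 9.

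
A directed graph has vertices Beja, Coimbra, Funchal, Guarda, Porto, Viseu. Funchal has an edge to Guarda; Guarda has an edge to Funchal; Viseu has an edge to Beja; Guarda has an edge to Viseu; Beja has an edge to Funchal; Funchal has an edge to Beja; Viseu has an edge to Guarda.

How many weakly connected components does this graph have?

From Beja: component {Beja, Funchal, Guarda, Viseu}.
From Coimbra: component {Coimbra}.
From Porto: component {Porto}.
That's 3 components.

3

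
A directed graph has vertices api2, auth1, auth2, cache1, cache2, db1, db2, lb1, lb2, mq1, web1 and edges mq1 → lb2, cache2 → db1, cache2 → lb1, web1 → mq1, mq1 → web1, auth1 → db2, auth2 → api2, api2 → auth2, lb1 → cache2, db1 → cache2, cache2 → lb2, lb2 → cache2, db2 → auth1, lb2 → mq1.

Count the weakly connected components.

From api2: component {api2, auth2}.
From auth1: component {auth1, db2}.
From cache1: component {cache1}.
From cache2: component {cache2, db1, lb1, lb2, mq1, web1}.
That's 4 components.

4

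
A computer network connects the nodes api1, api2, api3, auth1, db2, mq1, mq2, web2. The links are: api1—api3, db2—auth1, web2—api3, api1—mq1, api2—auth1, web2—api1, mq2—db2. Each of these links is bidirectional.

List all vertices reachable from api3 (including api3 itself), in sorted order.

api1, api3, mq1, web2

Start at api3.
Its neighbours: api1, web2.
Then their neighbours: mq1.
Nothing further is reachable.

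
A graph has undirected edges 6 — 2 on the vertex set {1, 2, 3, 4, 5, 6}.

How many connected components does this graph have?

5

From 1: component {1}.
From 2: component {2, 6}.
From 3: component {3}.
From 4: component {4}.
From 5: component {5}.
That's 5 components.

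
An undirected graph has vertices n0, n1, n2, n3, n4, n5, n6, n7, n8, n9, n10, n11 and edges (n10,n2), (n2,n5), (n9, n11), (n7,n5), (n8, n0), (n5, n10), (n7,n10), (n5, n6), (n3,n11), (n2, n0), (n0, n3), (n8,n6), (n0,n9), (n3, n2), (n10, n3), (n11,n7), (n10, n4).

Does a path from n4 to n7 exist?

Explore from n4.
Distance 1: reach n10.
Distance 2: reach n2, n3, n5, n7.
Found n7.

Yes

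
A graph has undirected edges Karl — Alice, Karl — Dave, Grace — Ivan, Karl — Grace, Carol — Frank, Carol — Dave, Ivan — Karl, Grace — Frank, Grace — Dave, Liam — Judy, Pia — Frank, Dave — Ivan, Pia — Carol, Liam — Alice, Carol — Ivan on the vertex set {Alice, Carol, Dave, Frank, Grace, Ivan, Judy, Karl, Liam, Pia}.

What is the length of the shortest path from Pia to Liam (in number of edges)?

Distance 0: Pia.
Distance 1: Carol, Frank.
Distance 2: Dave, Grace, Ivan.
Distance 3: Karl.
Distance 4: Alice.
Distance 5: Liam — contains Liam.

5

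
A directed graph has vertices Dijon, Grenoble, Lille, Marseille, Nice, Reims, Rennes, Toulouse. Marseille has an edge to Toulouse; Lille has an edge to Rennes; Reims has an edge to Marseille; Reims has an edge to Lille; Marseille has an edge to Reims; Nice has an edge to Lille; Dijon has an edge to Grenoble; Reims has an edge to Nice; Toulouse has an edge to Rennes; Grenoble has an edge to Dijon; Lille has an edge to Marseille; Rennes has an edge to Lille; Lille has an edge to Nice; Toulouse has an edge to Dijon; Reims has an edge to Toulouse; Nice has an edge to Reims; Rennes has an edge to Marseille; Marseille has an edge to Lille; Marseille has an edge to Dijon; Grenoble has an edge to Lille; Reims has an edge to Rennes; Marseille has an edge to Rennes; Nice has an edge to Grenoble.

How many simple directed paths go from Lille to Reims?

3

Lille→Marseille→Reims
Lille→Nice→Reims
Lille→Rennes→Marseille→Reims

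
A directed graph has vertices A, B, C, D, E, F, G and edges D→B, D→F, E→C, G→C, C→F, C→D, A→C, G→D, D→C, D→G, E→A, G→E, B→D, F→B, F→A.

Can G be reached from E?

Explore from E.
Distance 1: reach A, C.
Distance 2: reach D, F.
Distance 3: reach B, G.
Found G.

Yes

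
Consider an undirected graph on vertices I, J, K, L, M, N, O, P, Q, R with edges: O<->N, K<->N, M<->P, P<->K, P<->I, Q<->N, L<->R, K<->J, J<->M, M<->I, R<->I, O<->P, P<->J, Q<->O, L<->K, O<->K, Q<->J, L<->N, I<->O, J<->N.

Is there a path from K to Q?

Explore from K.
Distance 1: reach J, L, N, O, P.
Distance 2: reach I, M, Q, R.
Found Q.

Yes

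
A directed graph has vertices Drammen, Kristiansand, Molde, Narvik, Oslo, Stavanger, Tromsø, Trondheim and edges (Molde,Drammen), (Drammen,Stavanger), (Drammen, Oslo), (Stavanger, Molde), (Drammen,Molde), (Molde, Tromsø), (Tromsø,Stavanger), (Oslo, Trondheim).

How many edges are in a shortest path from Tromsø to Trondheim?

5

Distance 0: Tromsø.
Distance 1: Stavanger.
Distance 2: Molde.
Distance 3: Drammen.
Distance 4: Oslo.
Distance 5: Trondheim — contains Trondheim.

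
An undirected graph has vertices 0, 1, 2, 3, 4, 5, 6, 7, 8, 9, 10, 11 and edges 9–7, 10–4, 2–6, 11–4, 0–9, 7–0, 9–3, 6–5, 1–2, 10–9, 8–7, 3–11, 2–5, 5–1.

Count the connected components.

2

From 0: component {0, 3, 4, 7, 8, 9, 10, 11}.
From 1: component {1, 2, 5, 6}.
That's 2 components.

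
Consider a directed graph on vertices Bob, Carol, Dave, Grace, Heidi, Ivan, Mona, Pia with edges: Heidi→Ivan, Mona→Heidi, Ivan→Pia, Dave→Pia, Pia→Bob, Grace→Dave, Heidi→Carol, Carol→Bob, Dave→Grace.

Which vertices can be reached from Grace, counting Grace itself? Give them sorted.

Bob, Dave, Grace, Pia

Start at Grace.
Its neighbours: Dave.
Then their neighbours: Pia.
Then next layer: Bob.
Nothing further is reachable.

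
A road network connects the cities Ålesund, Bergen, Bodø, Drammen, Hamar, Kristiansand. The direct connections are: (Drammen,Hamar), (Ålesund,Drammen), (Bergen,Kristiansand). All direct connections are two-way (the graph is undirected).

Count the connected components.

From Ålesund: component {Ålesund, Drammen, Hamar}.
From Bergen: component {Bergen, Kristiansand}.
From Bodø: component {Bodø}.
That's 3 components.

3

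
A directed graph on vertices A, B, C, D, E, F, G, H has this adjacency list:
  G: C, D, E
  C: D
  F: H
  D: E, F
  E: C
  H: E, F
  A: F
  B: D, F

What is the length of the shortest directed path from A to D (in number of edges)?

5

Distance 0: A.
Distance 1: F.
Distance 2: H.
Distance 3: E.
Distance 4: C.
Distance 5: D — contains D.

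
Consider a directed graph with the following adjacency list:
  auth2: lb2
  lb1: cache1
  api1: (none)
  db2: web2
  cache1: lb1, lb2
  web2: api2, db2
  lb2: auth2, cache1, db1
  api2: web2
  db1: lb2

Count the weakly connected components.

From api1: component {api1}.
From api2: component {api2, db2, web2}.
From auth2: component {auth2, cache1, db1, lb1, lb2}.
That's 3 components.

3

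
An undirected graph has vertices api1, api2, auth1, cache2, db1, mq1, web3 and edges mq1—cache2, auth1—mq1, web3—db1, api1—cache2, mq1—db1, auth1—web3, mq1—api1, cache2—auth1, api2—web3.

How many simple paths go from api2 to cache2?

6

api2–web3–auth1–cache2
api2–web3–auth1–mq1–api1–cache2
api2–web3–auth1–mq1–cache2
api2–web3–db1–mq1–api1–cache2
api2–web3–db1–mq1–auth1–cache2
api2–web3–db1–mq1–cache2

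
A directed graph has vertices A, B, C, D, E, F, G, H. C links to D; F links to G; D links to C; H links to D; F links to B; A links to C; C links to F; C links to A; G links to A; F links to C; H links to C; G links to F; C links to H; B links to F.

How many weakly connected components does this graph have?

2

From A: component {A, B, C, D, F, G, H}.
From E: component {E}.
That's 2 components.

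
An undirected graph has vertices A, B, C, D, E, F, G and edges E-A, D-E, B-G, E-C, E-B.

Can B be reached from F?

No

F has no edges, so nothing is reachable from it.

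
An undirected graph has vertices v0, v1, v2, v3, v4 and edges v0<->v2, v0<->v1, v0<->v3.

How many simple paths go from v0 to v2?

v0–v2

1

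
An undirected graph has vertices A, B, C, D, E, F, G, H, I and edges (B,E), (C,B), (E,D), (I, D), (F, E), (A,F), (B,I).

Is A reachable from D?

Explore from D.
Distance 1: reach E, I.
Distance 2: reach B, F.
Distance 3: reach A, C.
Found A.

Yes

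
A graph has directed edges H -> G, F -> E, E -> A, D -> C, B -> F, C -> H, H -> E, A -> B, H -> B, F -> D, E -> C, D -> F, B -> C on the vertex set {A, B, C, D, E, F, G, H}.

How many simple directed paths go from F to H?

F→D→C→H
F→E→A→B→C→H
F→E→C→H

3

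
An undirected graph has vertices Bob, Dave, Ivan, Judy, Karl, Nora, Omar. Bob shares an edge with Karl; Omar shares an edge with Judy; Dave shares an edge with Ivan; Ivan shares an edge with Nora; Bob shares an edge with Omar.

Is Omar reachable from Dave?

No

Explore from Dave.
Distance 1: reach Ivan.
Distance 2: reach Nora.
The search is exhausted without reaching Omar; it lies in a different component.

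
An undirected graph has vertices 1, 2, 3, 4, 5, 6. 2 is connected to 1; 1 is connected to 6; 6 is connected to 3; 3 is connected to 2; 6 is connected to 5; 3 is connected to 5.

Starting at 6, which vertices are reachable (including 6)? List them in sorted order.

Start at 6.
Its neighbours: 1, 3, 5.
Then their neighbours: 2.
Nothing further is reachable.

1, 2, 3, 5, 6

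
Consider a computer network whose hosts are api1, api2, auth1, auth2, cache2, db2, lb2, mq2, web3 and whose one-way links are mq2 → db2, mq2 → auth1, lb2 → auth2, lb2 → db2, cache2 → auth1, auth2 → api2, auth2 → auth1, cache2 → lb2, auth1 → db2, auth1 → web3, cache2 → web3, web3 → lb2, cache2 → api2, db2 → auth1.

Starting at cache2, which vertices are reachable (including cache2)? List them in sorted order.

api2, auth1, auth2, cache2, db2, lb2, web3

Start at cache2.
Its neighbours: api2, auth1, lb2, web3.
Then their neighbours: auth2, db2.
Nothing further is reachable.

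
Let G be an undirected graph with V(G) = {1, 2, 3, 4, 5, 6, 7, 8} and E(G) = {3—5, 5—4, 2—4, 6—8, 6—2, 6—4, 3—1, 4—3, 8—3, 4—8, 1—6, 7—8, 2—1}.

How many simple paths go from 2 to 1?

2–1
2–4–3–1
2–4–3–8–6–1
2–4–5–3–1
2–4–5–3–8–6–1
2–4–6–1
2–4–6–8–3–1
2–4–8–3–1
... and 8 more.

16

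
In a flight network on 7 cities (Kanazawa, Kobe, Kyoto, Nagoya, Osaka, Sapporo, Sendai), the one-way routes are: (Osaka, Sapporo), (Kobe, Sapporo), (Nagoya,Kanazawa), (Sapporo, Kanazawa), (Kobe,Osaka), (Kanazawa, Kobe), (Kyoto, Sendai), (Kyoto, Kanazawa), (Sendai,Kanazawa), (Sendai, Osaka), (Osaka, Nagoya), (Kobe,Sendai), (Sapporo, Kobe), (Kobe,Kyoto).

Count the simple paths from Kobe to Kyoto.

1

Kobe→Kyoto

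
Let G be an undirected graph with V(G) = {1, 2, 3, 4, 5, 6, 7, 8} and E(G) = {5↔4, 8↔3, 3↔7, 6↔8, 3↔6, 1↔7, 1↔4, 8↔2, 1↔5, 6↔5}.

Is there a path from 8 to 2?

Yes

Explore from 8.
Distance 1: reach 2, 3, 6.
Found 2.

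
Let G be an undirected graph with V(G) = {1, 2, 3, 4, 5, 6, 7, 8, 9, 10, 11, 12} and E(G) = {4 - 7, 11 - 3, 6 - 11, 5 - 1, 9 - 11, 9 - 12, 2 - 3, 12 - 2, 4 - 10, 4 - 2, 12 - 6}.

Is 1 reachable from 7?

No

Explore from 7.
Distance 1: reach 4.
Distance 2: reach 2, 10.
Distance 3: reach 3, 12.
Distance 4: reach 6, 9, 11.
The search is exhausted without reaching 1; it lies in a different component.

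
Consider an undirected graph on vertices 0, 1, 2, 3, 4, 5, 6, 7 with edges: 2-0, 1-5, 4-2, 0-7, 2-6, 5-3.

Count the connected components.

2

From 0: component {0, 2, 4, 6, 7}.
From 1: component {1, 3, 5}.
That's 2 components.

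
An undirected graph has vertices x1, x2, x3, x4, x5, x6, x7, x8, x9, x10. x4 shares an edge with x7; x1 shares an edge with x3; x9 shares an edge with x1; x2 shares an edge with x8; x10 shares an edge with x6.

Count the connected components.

5

From x1: component {x1, x3, x9}.
From x2: component {x2, x8}.
From x4: component {x4, x7}.
From x5: component {x5}.
From x6: component {x6, x10}.
That's 5 components.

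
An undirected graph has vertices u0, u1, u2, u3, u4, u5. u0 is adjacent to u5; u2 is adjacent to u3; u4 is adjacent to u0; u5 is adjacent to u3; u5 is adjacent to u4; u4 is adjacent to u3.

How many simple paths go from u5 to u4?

3

u5–u0–u4
u5–u3–u4
u5–u4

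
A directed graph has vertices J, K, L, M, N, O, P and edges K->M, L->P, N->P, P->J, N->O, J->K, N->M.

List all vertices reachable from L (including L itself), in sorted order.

Start at L.
Its neighbours: P.
Then their neighbours: J.
Then next layer: K.
Then next layer: M.
Nothing further is reachable.

J, K, L, M, P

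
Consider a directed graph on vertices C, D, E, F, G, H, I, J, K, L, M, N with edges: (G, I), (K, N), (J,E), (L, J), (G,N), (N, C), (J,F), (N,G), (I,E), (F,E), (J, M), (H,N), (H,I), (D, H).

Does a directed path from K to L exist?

Explore from K.
Distance 1: reach N.
Distance 2: reach C, G.
Distance 3: reach I.
Distance 4: reach E.
The search from K is exhausted; no directed path reaches L.

No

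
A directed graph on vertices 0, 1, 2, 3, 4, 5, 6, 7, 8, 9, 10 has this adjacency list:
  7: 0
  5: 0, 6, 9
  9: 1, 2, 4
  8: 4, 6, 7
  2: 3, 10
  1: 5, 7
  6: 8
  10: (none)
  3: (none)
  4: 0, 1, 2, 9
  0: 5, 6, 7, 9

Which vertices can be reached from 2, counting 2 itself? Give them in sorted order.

2, 3, 10

Start at 2.
Its neighbours: 3, 10.
Nothing further is reachable.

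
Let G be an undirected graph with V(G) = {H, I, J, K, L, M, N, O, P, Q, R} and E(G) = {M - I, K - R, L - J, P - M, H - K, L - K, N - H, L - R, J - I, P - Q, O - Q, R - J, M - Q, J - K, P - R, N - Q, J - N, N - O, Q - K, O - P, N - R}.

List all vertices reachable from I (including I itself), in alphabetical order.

Start at I.
Its neighbours: J, M.
Then their neighbours: K, L, N, P, Q, R.
Then next layer: H, O.
Every vertex is now reached.

H, I, J, K, L, M, N, O, P, Q, R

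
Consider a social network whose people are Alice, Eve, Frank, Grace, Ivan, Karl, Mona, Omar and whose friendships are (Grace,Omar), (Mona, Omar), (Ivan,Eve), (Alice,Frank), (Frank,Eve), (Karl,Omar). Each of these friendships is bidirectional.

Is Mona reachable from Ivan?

Explore from Ivan.
Distance 1: reach Eve.
Distance 2: reach Frank.
Distance 3: reach Alice.
The search is exhausted without reaching Mona; it lies in a different component.

No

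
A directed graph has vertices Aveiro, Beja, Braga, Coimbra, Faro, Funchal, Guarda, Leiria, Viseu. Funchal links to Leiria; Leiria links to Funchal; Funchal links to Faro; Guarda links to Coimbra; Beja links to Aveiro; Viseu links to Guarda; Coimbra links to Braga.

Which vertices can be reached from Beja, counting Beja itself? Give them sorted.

Aveiro, Beja

Start at Beja.
Its neighbours: Aveiro.
Nothing further is reachable.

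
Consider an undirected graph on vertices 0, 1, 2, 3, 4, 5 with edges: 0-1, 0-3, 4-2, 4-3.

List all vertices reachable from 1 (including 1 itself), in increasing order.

0, 1, 2, 3, 4

Start at 1.
Its neighbours: 0.
Then their neighbours: 3.
Then next layer: 4.
Then next layer: 2.
Nothing further is reachable.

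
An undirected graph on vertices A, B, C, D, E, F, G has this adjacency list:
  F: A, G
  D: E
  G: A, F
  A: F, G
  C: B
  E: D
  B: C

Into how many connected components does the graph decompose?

3

From A: component {A, F, G}.
From B: component {B, C}.
From D: component {D, E}.
That's 3 components.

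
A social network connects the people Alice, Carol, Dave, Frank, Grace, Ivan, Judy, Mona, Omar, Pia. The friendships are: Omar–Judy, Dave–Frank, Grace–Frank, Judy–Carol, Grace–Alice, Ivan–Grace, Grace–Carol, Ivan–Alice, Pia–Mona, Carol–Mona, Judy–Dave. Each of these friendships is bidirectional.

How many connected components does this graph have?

1

From Alice: component {Alice, Carol, Dave, Frank, Grace, Ivan, Judy, Mona, Omar, Pia}.
That's 1 component.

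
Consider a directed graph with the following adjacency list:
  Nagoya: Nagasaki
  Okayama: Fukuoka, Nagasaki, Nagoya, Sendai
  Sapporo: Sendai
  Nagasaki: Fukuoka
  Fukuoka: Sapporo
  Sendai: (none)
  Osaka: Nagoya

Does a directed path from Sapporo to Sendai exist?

Explore from Sapporo.
Distance 1: reach Sendai.
Found Sendai.

Yes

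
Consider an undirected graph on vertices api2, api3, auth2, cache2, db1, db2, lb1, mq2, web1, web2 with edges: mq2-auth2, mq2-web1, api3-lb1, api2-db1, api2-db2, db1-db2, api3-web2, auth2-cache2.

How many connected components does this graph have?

3

From api2: component {api2, db1, db2}.
From api3: component {api3, lb1, web2}.
From auth2: component {auth2, cache2, mq2, web1}.
That's 3 components.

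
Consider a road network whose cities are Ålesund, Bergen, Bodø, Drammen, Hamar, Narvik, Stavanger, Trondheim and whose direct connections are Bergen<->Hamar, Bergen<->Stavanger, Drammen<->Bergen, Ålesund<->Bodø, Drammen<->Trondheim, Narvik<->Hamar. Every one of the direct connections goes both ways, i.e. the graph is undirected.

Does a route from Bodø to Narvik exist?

Explore from Bodø.
Distance 1: reach Ålesund.
The search is exhausted without reaching Narvik; it lies in a different component.

No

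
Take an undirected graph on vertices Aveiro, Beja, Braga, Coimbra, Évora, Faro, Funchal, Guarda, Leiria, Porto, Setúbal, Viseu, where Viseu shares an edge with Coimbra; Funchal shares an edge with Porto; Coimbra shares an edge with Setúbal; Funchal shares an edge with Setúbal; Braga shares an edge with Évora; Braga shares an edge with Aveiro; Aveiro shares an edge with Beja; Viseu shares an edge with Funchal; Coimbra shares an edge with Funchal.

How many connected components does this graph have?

From Aveiro: component {Aveiro, Beja, Braga, Évora}.
From Coimbra: component {Coimbra, Funchal, Porto, Setúbal, Viseu}.
From Faro: component {Faro}.
From Guarda: component {Guarda}.
From Leiria: component {Leiria}.
That's 5 components.

5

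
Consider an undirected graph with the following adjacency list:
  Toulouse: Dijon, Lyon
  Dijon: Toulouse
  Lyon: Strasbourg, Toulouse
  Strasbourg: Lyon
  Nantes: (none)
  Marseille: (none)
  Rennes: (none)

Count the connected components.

From Dijon: component {Dijon, Lyon, Strasbourg, Toulouse}.
From Marseille: component {Marseille}.
From Nantes: component {Nantes}.
From Rennes: component {Rennes}.
That's 4 components.

4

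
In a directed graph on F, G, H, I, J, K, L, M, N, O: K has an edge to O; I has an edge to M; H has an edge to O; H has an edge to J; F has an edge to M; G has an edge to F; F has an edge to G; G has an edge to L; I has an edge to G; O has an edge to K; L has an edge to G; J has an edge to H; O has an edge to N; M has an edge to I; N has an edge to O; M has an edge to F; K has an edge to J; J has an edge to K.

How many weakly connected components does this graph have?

From F: component {F, G, I, L, M}.
From H: component {H, J, K, N, O}.
That's 2 components.

2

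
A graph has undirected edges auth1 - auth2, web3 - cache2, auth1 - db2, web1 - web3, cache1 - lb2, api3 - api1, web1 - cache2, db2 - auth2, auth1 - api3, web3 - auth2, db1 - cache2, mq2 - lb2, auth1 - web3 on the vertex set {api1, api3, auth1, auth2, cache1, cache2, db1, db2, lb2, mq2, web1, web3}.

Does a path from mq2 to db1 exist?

No

Explore from mq2.
Distance 1: reach lb2.
Distance 2: reach cache1.
The search is exhausted without reaching db1; it lies in a different component.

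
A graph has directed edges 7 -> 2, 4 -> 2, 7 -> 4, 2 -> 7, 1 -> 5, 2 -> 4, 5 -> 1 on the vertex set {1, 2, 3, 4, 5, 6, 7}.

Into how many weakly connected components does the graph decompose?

4

From 1: component {1, 5}.
From 2: component {2, 4, 7}.
From 3: component {3}.
From 6: component {6}.
That's 4 components.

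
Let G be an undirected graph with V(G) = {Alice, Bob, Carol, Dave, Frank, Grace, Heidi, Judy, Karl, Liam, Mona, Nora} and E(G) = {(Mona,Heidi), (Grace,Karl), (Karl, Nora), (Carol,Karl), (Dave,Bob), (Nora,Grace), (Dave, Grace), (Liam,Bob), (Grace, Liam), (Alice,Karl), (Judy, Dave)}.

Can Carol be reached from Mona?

Explore from Mona.
Distance 1: reach Heidi.
The search is exhausted without reaching Carol; it lies in a different component.

No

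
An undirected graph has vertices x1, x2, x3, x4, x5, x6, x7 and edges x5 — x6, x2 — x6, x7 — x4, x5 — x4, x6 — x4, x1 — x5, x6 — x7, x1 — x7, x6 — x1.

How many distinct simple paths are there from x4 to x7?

x4–x5–x1–x6–x7
x4–x5–x1–x7
x4–x5–x6–x1–x7
x4–x5–x6–x7
x4–x6–x1–x7
x4–x6–x5–x1–x7
x4–x6–x7
x4–x7

8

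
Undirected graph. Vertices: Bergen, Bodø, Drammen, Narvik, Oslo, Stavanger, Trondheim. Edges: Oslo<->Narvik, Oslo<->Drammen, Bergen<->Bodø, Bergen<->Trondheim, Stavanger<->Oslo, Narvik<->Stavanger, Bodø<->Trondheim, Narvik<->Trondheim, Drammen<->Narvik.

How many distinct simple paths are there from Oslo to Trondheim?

3

Oslo–Drammen–Narvik–Trondheim
Oslo–Narvik–Trondheim
Oslo–Stavanger–Narvik–Trondheim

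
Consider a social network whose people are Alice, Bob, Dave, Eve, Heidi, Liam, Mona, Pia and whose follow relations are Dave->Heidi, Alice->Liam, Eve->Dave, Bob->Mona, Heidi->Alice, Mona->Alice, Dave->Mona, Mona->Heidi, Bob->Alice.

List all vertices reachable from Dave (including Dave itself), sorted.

Start at Dave.
Its neighbours: Heidi, Mona.
Then their neighbours: Alice.
Then next layer: Liam.
Nothing further is reachable.

Alice, Dave, Heidi, Liam, Mona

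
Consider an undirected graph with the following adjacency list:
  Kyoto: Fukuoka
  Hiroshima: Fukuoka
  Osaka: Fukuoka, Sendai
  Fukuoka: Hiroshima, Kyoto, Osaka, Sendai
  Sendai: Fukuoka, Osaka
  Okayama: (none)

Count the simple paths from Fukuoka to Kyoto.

1

Fukuoka–Kyoto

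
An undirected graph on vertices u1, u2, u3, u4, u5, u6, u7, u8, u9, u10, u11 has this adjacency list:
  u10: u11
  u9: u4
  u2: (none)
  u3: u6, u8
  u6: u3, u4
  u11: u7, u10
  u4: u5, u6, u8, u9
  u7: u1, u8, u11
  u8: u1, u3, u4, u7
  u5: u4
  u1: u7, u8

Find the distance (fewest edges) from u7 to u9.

Distance 0: u7.
Distance 1: u1, u8, u11.
Distance 2: u3, u4, u10.
Distance 3: u5, u6, u9 — contains u9.

3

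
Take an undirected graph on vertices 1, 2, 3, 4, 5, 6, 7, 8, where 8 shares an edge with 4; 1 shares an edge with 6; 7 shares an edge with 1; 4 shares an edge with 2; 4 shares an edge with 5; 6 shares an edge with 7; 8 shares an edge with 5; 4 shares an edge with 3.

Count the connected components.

2

From 1: component {1, 6, 7}.
From 2: component {2, 3, 4, 5, 8}.
That's 2 components.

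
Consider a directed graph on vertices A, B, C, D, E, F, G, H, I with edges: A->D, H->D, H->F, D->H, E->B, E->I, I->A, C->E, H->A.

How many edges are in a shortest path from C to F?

Distance 0: C.
Distance 1: E.
Distance 2: B, I.
Distance 3: A.
Distance 4: D.
Distance 5: H.
Distance 6: F — contains F.

6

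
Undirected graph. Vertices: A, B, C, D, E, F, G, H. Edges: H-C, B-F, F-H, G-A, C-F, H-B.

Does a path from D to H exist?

No

D has no edges, so nothing is reachable from it.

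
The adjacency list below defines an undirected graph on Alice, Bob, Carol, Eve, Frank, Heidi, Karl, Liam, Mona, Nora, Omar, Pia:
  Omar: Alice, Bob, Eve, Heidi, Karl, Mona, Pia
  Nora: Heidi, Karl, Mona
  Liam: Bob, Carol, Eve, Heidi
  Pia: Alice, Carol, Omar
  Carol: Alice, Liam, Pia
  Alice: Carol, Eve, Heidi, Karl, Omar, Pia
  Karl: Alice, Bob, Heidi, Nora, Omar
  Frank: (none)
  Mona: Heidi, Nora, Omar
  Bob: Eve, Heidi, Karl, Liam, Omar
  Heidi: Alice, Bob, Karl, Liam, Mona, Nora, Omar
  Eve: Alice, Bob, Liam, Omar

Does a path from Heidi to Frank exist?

Explore from Heidi.
Distance 1: reach Alice, Bob, Karl, Liam, Mona, Nora, Omar.
Distance 2: reach Carol, Eve, Pia.
The search is exhausted without reaching Frank; it lies in a different component.

No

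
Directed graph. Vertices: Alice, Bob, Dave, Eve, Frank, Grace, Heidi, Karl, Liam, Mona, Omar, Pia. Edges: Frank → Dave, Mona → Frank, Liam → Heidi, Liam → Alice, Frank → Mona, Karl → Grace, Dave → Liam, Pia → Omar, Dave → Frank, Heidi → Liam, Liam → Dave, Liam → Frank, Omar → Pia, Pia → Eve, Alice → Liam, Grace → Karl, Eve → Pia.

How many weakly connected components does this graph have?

4

From Alice: component {Alice, Dave, Frank, Heidi, Liam, Mona}.
From Bob: component {Bob}.
From Eve: component {Eve, Omar, Pia}.
From Grace: component {Grace, Karl}.
That's 4 components.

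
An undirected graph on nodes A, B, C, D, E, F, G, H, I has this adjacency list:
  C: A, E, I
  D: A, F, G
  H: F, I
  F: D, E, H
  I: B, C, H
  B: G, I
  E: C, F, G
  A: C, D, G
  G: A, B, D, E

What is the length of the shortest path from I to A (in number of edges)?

Distance 0: I.
Distance 1: B, C, H.
Distance 2: A, E, F, G — contains A.

2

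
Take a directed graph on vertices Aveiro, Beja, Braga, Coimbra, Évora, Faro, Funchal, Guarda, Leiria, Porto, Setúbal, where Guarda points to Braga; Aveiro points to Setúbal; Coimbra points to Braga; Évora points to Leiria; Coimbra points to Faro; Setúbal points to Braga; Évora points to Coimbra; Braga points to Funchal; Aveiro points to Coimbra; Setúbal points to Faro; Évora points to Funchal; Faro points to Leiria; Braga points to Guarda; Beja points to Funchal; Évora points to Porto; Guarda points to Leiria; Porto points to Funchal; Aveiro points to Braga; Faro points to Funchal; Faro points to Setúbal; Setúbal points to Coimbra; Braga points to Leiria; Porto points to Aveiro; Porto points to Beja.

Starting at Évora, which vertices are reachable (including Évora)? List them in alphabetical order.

Start at Évora.
Its neighbours: Coimbra, Funchal, Leiria, Porto.
Then their neighbours: Aveiro, Beja, Braga, Faro.
Then next layer: Guarda, Setúbal.
Every vertex is now reached.

Aveiro, Beja, Braga, Coimbra, Évora, Faro, Funchal, Guarda, Leiria, Porto, Setúbal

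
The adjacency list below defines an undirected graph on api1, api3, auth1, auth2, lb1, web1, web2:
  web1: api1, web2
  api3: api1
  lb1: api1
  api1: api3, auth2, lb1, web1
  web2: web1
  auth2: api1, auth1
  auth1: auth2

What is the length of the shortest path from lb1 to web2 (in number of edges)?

3

Distance 0: lb1.
Distance 1: api1.
Distance 2: api3, auth2, web1.
Distance 3: auth1, web2 — contains web2.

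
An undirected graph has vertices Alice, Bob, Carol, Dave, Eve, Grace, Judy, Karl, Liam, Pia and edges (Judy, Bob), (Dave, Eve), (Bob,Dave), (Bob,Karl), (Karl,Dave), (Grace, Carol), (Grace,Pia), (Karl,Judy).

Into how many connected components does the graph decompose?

4

From Alice: component {Alice}.
From Bob: component {Bob, Dave, Eve, Judy, Karl}.
From Carol: component {Carol, Grace, Pia}.
From Liam: component {Liam}.
That's 4 components.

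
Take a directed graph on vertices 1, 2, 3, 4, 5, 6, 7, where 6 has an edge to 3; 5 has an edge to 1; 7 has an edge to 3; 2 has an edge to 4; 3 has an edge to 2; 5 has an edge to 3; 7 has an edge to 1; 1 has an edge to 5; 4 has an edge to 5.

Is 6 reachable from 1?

Explore from 1.
Distance 1: reach 5.
Distance 2: reach 3.
Distance 3: reach 2.
Distance 4: reach 4.
The search from 1 is exhausted; no directed path reaches 6.

No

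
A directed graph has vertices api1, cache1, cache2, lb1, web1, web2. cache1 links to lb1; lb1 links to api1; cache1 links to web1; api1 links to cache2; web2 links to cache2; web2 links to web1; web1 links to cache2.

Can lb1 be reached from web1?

Explore from web1.
Distance 1: reach cache2.
The search from web1 is exhausted; no directed path reaches lb1.

No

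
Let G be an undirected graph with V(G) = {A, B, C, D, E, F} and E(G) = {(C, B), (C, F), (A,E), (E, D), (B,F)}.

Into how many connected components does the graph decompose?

2

From A: component {A, D, E}.
From B: component {B, C, F}.
That's 2 components.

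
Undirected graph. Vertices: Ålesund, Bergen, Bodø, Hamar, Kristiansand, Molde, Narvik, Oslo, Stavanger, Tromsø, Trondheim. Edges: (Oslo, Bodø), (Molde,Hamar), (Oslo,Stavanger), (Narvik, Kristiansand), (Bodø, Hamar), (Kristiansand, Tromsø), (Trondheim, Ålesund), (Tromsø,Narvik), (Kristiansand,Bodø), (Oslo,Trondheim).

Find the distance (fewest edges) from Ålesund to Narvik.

Distance 0: Ålesund.
Distance 1: Trondheim.
Distance 2: Oslo.
Distance 3: Bodø, Stavanger.
Distance 4: Hamar, Kristiansand.
Distance 5: Molde, Narvik, Tromsø — contains Narvik.

5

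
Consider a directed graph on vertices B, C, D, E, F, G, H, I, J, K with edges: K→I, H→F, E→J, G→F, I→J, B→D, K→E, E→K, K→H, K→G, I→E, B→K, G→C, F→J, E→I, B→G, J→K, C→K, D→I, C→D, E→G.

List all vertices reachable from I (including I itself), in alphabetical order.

C, D, E, F, G, H, I, J, K

Start at I.
Its neighbours: E, J.
Then their neighbours: G, K.
Then next layer: C, F, H.
Then next layer: D.
Nothing further is reachable.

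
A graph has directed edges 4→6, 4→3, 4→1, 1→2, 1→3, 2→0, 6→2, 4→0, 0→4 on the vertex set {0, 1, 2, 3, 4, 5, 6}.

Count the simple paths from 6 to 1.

6→2→0→4→1

1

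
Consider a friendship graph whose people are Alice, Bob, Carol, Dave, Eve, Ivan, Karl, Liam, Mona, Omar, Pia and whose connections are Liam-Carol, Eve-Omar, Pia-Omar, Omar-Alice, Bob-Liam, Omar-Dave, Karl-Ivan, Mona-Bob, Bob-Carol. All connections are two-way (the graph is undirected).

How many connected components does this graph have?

From Alice: component {Alice, Dave, Eve, Omar, Pia}.
From Bob: component {Bob, Carol, Liam, Mona}.
From Ivan: component {Ivan, Karl}.
That's 3 components.

3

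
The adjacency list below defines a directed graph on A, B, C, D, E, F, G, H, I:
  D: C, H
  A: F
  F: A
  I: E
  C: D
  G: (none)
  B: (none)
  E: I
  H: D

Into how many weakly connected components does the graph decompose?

From A: component {A, F}.
From B: component {B}.
From C: component {C, D, H}.
From E: component {E, I}.
From G: component {G}.
That's 5 components.

5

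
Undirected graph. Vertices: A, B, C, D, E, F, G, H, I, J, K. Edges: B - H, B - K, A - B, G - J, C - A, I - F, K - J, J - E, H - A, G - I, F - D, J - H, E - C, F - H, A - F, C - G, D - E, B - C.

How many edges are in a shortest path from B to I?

3

Distance 0: B.
Distance 1: A, C, H, K.
Distance 2: E, F, G, J.
Distance 3: D, I — contains I.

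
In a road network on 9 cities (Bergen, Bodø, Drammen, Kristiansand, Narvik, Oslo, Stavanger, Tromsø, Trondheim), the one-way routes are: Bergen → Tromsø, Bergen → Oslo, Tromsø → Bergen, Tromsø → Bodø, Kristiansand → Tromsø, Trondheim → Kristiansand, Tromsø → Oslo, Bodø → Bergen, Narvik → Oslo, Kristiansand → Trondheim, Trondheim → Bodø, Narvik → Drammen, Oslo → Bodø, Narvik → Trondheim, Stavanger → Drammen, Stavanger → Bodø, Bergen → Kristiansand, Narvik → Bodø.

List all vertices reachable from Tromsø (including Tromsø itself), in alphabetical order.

Bergen, Bodø, Kristiansand, Oslo, Tromsø, Trondheim

Start at Tromsø.
Its neighbours: Bergen, Bodø, Oslo.
Then their neighbours: Kristiansand.
Then next layer: Trondheim.
Nothing further is reachable.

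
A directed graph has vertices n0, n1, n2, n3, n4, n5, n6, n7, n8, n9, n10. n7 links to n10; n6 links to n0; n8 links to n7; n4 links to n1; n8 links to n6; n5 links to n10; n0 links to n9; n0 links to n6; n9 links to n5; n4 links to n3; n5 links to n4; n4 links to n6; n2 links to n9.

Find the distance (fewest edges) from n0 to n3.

Distance 0: n0.
Distance 1: n6, n9.
Distance 2: n5.
Distance 3: n4, n10.
Distance 4: n1, n3 — contains n3.

4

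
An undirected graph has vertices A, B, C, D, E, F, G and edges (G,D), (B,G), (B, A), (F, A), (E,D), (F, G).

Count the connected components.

From A: component {A, B, D, E, F, G}.
From C: component {C}.
That's 2 components.

2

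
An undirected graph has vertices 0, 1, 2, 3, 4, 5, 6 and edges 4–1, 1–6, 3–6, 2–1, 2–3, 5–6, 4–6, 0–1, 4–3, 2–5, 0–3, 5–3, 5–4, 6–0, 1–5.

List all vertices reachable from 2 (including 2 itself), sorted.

Start at 2.
Its neighbours: 1, 3, 5.
Then their neighbours: 0, 4, 6.
Every vertex is now reached.

0, 1, 2, 3, 4, 5, 6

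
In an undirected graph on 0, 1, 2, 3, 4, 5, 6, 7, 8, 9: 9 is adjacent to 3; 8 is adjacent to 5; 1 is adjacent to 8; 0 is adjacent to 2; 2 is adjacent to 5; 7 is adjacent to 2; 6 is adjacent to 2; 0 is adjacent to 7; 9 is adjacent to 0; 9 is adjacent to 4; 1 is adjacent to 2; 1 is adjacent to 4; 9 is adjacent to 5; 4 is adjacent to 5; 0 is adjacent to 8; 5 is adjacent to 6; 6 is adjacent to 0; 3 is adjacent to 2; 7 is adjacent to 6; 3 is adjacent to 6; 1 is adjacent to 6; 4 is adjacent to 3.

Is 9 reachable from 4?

Yes

Explore from 4.
Distance 1: reach 1, 3, 5, 9.
Found 9.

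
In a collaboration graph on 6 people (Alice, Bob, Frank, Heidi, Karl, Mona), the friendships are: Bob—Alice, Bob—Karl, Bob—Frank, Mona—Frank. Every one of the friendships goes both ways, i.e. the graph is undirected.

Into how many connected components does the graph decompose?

2

From Alice: component {Alice, Bob, Frank, Karl, Mona}.
From Heidi: component {Heidi}.
That's 2 components.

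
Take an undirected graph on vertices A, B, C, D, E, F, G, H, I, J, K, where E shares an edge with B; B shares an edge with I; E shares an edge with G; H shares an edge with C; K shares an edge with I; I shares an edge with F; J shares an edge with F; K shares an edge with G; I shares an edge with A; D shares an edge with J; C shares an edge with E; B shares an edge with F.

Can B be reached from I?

Yes

Explore from I.
Distance 1: reach A, B, F, K.
Found B.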